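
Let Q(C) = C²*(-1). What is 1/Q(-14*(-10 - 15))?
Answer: -1/122500 ≈ -8.1633e-6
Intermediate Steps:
Q(C) = -C²
1/Q(-14*(-10 - 15)) = 1/(-(-14*(-10 - 15))²) = 1/(-(-14*(-25))²) = 1/(-1*350²) = 1/(-1*122500) = 1/(-122500) = -1/122500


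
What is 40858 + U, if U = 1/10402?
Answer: 425004917/10402 ≈ 40858.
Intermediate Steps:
U = 1/10402 ≈ 9.6135e-5
40858 + U = 40858 + 1/10402 = 425004917/10402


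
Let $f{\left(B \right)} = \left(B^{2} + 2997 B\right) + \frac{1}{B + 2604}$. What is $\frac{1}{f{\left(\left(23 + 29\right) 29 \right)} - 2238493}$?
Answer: $\frac{4112}{18730353265} \approx 2.1954 \cdot 10^{-7}$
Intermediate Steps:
$f{\left(B \right)} = B^{2} + \frac{1}{2604 + B} + 2997 B$ ($f{\left(B \right)} = \left(B^{2} + 2997 B\right) + \frac{1}{2604 + B} = B^{2} + \frac{1}{2604 + B} + 2997 B$)
$\frac{1}{f{\left(\left(23 + 29\right) 29 \right)} - 2238493} = \frac{1}{\frac{1 + \left(\left(23 + 29\right) 29\right)^{3} + 5601 \left(\left(23 + 29\right) 29\right)^{2} + 7804188 \left(23 + 29\right) 29}{2604 + \left(23 + 29\right) 29} - 2238493} = \frac{1}{\frac{1 + \left(52 \cdot 29\right)^{3} + 5601 \left(52 \cdot 29\right)^{2} + 7804188 \cdot 52 \cdot 29}{2604 + 52 \cdot 29} - 2238493} = \frac{1}{\frac{1 + 1508^{3} + 5601 \cdot 1508^{2} + 7804188 \cdot 1508}{2604 + 1508} - 2238493} = \frac{1}{\frac{1 + 3429288512 + 5601 \cdot 2274064 + 11768715504}{4112} - 2238493} = \frac{1}{\frac{1 + 3429288512 + 12737032464 + 11768715504}{4112} - 2238493} = \frac{1}{\frac{1}{4112} \cdot 27935036481 - 2238493} = \frac{1}{\frac{27935036481}{4112} - 2238493} = \frac{1}{\frac{18730353265}{4112}} = \frac{4112}{18730353265}$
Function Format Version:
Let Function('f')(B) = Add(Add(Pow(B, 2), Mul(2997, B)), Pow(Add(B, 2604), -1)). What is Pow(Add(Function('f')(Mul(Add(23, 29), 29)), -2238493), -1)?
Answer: Rational(4112, 18730353265) ≈ 2.1954e-7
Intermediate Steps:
Function('f')(B) = Add(Pow(B, 2), Pow(Add(2604, B), -1), Mul(2997, B)) (Function('f')(B) = Add(Add(Pow(B, 2), Mul(2997, B)), Pow(Add(2604, B), -1)) = Add(Pow(B, 2), Pow(Add(2604, B), -1), Mul(2997, B)))
Pow(Add(Function('f')(Mul(Add(23, 29), 29)), -2238493), -1) = Pow(Add(Mul(Pow(Add(2604, Mul(Add(23, 29), 29)), -1), Add(1, Pow(Mul(Add(23, 29), 29), 3), Mul(5601, Pow(Mul(Add(23, 29), 29), 2)), Mul(7804188, Mul(Add(23, 29), 29)))), -2238493), -1) = Pow(Add(Mul(Pow(Add(2604, Mul(52, 29)), -1), Add(1, Pow(Mul(52, 29), 3), Mul(5601, Pow(Mul(52, 29), 2)), Mul(7804188, Mul(52, 29)))), -2238493), -1) = Pow(Add(Mul(Pow(Add(2604, 1508), -1), Add(1, Pow(1508, 3), Mul(5601, Pow(1508, 2)), Mul(7804188, 1508))), -2238493), -1) = Pow(Add(Mul(Pow(4112, -1), Add(1, 3429288512, Mul(5601, 2274064), 11768715504)), -2238493), -1) = Pow(Add(Mul(Rational(1, 4112), Add(1, 3429288512, 12737032464, 11768715504)), -2238493), -1) = Pow(Add(Mul(Rational(1, 4112), 27935036481), -2238493), -1) = Pow(Add(Rational(27935036481, 4112), -2238493), -1) = Pow(Rational(18730353265, 4112), -1) = Rational(4112, 18730353265)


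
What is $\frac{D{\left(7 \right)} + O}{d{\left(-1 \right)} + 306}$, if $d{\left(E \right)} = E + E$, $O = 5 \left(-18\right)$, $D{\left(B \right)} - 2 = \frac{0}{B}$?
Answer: $- \frac{11}{38} \approx -0.28947$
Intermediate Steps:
$D{\left(B \right)} = 2$ ($D{\left(B \right)} = 2 + \frac{0}{B} = 2 + 0 = 2$)
$O = -90$
$d{\left(E \right)} = 2 E$
$\frac{D{\left(7 \right)} + O}{d{\left(-1 \right)} + 306} = \frac{2 - 90}{2 \left(-1\right) + 306} = - \frac{88}{-2 + 306} = - \frac{88}{304} = \left(-88\right) \frac{1}{304} = - \frac{11}{38}$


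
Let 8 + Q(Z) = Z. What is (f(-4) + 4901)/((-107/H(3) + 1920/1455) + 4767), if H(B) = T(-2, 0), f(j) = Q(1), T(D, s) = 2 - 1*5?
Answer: 712077/698980 ≈ 1.0187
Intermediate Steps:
T(D, s) = -3 (T(D, s) = 2 - 5 = -3)
Q(Z) = -8 + Z
f(j) = -7 (f(j) = -8 + 1 = -7)
H(B) = -3
(f(-4) + 4901)/((-107/H(3) + 1920/1455) + 4767) = (-7 + 4901)/((-107/(-3) + 1920/1455) + 4767) = 4894/((-107*(-1/3) + 1920*(1/1455)) + 4767) = 4894/((107/3 + 128/97) + 4767) = 4894/(10763/291 + 4767) = 4894/(1397960/291) = 4894*(291/1397960) = 712077/698980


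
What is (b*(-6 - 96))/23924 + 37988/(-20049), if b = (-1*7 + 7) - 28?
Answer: -212891242/119913069 ≈ -1.7754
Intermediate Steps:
b = -28 (b = (-7 + 7) - 28 = 0 - 28 = -28)
(b*(-6 - 96))/23924 + 37988/(-20049) = -28*(-6 - 96)/23924 + 37988/(-20049) = -28*(-102)*(1/23924) + 37988*(-1/20049) = 2856*(1/23924) - 37988/20049 = 714/5981 - 37988/20049 = -212891242/119913069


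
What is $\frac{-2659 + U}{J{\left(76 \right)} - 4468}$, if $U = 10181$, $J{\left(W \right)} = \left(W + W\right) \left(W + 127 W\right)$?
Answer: $\frac{3761}{737094} \approx 0.0051025$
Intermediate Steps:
$J{\left(W \right)} = 256 W^{2}$ ($J{\left(W \right)} = 2 W 128 W = 256 W^{2}$)
$\frac{-2659 + U}{J{\left(76 \right)} - 4468} = \frac{-2659 + 10181}{256 \cdot 76^{2} - 4468} = \frac{7522}{256 \cdot 5776 - 4468} = \frac{7522}{1478656 - 4468} = \frac{7522}{1474188} = 7522 \cdot \frac{1}{1474188} = \frac{3761}{737094}$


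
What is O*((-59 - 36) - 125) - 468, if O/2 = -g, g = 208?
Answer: 91052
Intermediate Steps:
O = -416 (O = 2*(-1*208) = 2*(-208) = -416)
O*((-59 - 36) - 125) - 468 = -416*((-59 - 36) - 125) - 468 = -416*(-95 - 125) - 468 = -416*(-220) - 468 = 91520 - 468 = 91052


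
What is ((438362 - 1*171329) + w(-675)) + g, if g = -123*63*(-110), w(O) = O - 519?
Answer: 1118229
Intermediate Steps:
w(O) = -519 + O
g = 852390 (g = -7749*(-110) = 852390)
((438362 - 1*171329) + w(-675)) + g = ((438362 - 1*171329) + (-519 - 675)) + 852390 = ((438362 - 171329) - 1194) + 852390 = (267033 - 1194) + 852390 = 265839 + 852390 = 1118229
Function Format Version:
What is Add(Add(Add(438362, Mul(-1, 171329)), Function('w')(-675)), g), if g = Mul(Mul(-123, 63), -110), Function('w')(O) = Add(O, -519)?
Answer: 1118229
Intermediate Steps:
Function('w')(O) = Add(-519, O)
g = 852390 (g = Mul(-7749, -110) = 852390)
Add(Add(Add(438362, Mul(-1, 171329)), Function('w')(-675)), g) = Add(Add(Add(438362, Mul(-1, 171329)), Add(-519, -675)), 852390) = Add(Add(Add(438362, -171329), -1194), 852390) = Add(Add(267033, -1194), 852390) = Add(265839, 852390) = 1118229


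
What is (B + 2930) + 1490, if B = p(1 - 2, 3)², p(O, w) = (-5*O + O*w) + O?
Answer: 4421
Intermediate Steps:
p(O, w) = -4*O + O*w
B = 1 (B = ((1 - 2)*(-4 + 3))² = (-1*(-1))² = 1² = 1)
(B + 2930) + 1490 = (1 + 2930) + 1490 = 2931 + 1490 = 4421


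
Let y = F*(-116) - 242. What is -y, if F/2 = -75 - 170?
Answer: -56598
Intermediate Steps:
F = -490 (F = 2*(-75 - 170) = 2*(-245) = -490)
y = 56598 (y = -490*(-116) - 242 = 56840 - 242 = 56598)
-y = -1*56598 = -56598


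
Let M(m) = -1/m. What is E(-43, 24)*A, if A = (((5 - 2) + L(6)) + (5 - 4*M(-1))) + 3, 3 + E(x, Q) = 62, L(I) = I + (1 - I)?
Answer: 472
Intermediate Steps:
L(I) = 1
E(x, Q) = 59 (E(x, Q) = -3 + 62 = 59)
A = 8 (A = (((5 - 2) + 1) + (5 - (-4)/(-1))) + 3 = ((3 + 1) + (5 - (-4)*(-1))) + 3 = (4 + (5 - 4*1)) + 3 = (4 + (5 - 4)) + 3 = (4 + 1) + 3 = 5 + 3 = 8)
E(-43, 24)*A = 59*8 = 472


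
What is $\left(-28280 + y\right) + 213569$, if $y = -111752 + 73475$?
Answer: $147012$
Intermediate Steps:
$y = -38277$
$\left(-28280 + y\right) + 213569 = \left(-28280 - 38277\right) + 213569 = -66557 + 213569 = 147012$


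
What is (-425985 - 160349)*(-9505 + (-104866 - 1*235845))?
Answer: 205343548144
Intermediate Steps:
(-425985 - 160349)*(-9505 + (-104866 - 1*235845)) = -586334*(-9505 + (-104866 - 235845)) = -586334*(-9505 - 340711) = -586334*(-350216) = 205343548144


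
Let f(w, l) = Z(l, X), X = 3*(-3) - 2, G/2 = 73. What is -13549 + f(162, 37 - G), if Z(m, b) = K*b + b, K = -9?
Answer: -13461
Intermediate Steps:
G = 146 (G = 2*73 = 146)
X = -11 (X = -9 - 2 = -11)
Z(m, b) = -8*b (Z(m, b) = -9*b + b = -8*b)
f(w, l) = 88 (f(w, l) = -8*(-11) = 88)
-13549 + f(162, 37 - G) = -13549 + 88 = -13461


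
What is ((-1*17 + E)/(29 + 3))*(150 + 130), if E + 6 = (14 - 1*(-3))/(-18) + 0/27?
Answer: -15085/72 ≈ -209.51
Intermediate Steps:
E = -125/18 (E = -6 + ((14 - 1*(-3))/(-18) + 0/27) = -6 + ((14 + 3)*(-1/18) + 0*(1/27)) = -6 + (17*(-1/18) + 0) = -6 + (-17/18 + 0) = -6 - 17/18 = -125/18 ≈ -6.9444)
((-1*17 + E)/(29 + 3))*(150 + 130) = ((-1*17 - 125/18)/(29 + 3))*(150 + 130) = ((-17 - 125/18)/32)*280 = -431/18*1/32*280 = -431/576*280 = -15085/72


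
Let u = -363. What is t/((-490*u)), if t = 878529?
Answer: 292843/59290 ≈ 4.9392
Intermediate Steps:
t/((-490*u)) = 878529/((-490*(-363))) = 878529/177870 = 878529*(1/177870) = 292843/59290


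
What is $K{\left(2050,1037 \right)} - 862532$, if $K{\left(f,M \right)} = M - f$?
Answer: $-863545$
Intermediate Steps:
$K{\left(2050,1037 \right)} - 862532 = \left(1037 - 2050\right) - 862532 = -1013 - 862532 = -863545$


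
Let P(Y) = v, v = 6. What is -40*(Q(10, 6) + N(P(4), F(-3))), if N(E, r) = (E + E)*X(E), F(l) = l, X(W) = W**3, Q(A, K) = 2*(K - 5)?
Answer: -103760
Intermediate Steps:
Q(A, K) = -10 + 2*K (Q(A, K) = 2*(-5 + K) = -10 + 2*K)
P(Y) = 6
N(E, r) = 2*E**4 (N(E, r) = (E + E)*E**3 = (2*E)*E**3 = 2*E**4)
-40*(Q(10, 6) + N(P(4), F(-3))) = -40*((-10 + 2*6) + 2*6**4) = -40*((-10 + 12) + 2*1296) = -40*(2 + 2592) = -40*2594 = -103760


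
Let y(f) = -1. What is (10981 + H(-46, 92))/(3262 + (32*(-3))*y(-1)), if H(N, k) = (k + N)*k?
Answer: 15213/3358 ≈ 4.5304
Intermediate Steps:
H(N, k) = k*(N + k) (H(N, k) = (N + k)*k = k*(N + k))
(10981 + H(-46, 92))/(3262 + (32*(-3))*y(-1)) = (10981 + 92*(-46 + 92))/(3262 + (32*(-3))*(-1)) = (10981 + 92*46)/(3262 - 96*(-1)) = (10981 + 4232)/(3262 + 96) = 15213/3358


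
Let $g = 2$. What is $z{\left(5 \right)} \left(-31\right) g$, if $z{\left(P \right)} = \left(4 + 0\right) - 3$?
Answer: $-62$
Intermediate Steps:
$z{\left(P \right)} = 1$ ($z{\left(P \right)} = 4 - 3 = 1$)
$z{\left(5 \right)} \left(-31\right) g = 1 \left(-31\right) 2 = \left(-31\right) 2 = -62$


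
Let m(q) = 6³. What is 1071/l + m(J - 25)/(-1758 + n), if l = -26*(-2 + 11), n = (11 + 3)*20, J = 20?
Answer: -90749/19214 ≈ -4.7231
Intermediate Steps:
n = 280 (n = 14*20 = 280)
m(q) = 216
l = -234 (l = -26*9 = -234)
1071/l + m(J - 25)/(-1758 + n) = 1071/(-234) + 216/(-1758 + 280) = 1071*(-1/234) + 216/(-1478) = -119/26 + 216*(-1/1478) = -119/26 - 108/739 = -90749/19214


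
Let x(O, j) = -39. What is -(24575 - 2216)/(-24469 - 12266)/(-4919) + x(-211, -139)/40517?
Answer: -85518266/78724733585 ≈ -0.0010863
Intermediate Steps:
-(24575 - 2216)/(-24469 - 12266)/(-4919) + x(-211, -139)/40517 = -(24575 - 2216)/(-24469 - 12266)/(-4919) - 39/40517 = -22359/(-36735)*(-1/4919) - 39*1/40517 = -22359*(-1)/36735*(-1/4919) - 39/40517 = -1*(-7453/12245)*(-1/4919) - 39/40517 = (7453/12245)*(-1/4919) - 39/40517 = -7453/60233155 - 39/40517 = -85518266/78724733585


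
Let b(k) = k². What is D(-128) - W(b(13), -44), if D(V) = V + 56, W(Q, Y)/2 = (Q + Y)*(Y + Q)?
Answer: -31322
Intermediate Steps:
W(Q, Y) = 2*(Q + Y)² (W(Q, Y) = 2*((Q + Y)*(Y + Q)) = 2*((Q + Y)*(Q + Y)) = 2*(Q + Y)²)
D(V) = 56 + V
D(-128) - W(b(13), -44) = (56 - 128) - 2*(13² - 44)² = -72 - 2*(169 - 44)² = -72 - 2*125² = -72 - 2*15625 = -72 - 1*31250 = -72 - 31250 = -31322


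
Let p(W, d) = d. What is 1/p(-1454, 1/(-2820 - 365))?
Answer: -3185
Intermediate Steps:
1/p(-1454, 1/(-2820 - 365)) = 1/(1/(-2820 - 365)) = 1/(1/(-3185)) = 1/(-1/3185) = -3185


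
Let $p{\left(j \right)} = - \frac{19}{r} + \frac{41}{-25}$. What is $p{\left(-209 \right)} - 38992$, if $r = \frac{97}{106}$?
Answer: $- \frac{94609927}{2425} \approx -39014.0$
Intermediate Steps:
$r = \frac{97}{106}$ ($r = 97 \cdot \frac{1}{106} = \frac{97}{106} \approx 0.91509$)
$p{\left(j \right)} = - \frac{54327}{2425}$ ($p{\left(j \right)} = - \frac{19}{\frac{97}{106}} + \frac{41}{-25} = \left(-19\right) \frac{106}{97} + 41 \left(- \frac{1}{25}\right) = - \frac{2014}{97} - \frac{41}{25} = - \frac{54327}{2425}$)
$p{\left(-209 \right)} - 38992 = - \frac{54327}{2425} - 38992 = - \frac{94609927}{2425}$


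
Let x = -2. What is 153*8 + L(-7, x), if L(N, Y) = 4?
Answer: 1228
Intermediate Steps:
153*8 + L(-7, x) = 153*8 + 4 = 1224 + 4 = 1228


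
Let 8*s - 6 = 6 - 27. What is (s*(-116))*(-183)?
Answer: -79605/2 ≈ -39803.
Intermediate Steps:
s = -15/8 (s = ¾ + (6 - 27)/8 = ¾ + (⅛)*(-21) = ¾ - 21/8 = -15/8 ≈ -1.8750)
(s*(-116))*(-183) = -15/8*(-116)*(-183) = (435/2)*(-183) = -79605/2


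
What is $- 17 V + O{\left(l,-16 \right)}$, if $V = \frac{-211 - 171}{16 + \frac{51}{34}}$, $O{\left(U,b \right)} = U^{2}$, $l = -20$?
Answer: $\frac{26988}{35} \approx 771.09$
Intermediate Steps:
$V = - \frac{764}{35}$ ($V = - \frac{382}{16 + 51 \cdot \frac{1}{34}} = - \frac{382}{16 + \frac{3}{2}} = - \frac{382}{\frac{35}{2}} = \left(-382\right) \frac{2}{35} = - \frac{764}{35} \approx -21.829$)
$- 17 V + O{\left(l,-16 \right)} = \left(-17\right) \left(- \frac{764}{35}\right) + \left(-20\right)^{2} = \frac{12988}{35} + 400 = \frac{26988}{35}$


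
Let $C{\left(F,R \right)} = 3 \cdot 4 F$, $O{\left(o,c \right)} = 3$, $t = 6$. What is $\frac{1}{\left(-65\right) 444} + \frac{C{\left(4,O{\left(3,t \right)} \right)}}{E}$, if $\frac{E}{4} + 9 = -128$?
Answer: $- \frac{346457}{3953820} \approx -0.087626$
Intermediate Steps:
$C{\left(F,R \right)} = 12 F$
$E = -548$ ($E = -36 + 4 \left(-128\right) = -36 - 512 = -548$)
$\frac{1}{\left(-65\right) 444} + \frac{C{\left(4,O{\left(3,t \right)} \right)}}{E} = \frac{1}{\left(-65\right) 444} + \frac{12 \cdot 4}{-548} = \left(- \frac{1}{65}\right) \frac{1}{444} + 48 \left(- \frac{1}{548}\right) = - \frac{1}{28860} - \frac{12}{137} = - \frac{346457}{3953820}$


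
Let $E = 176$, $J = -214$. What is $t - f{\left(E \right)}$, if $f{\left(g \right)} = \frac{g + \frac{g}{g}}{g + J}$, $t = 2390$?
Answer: $\frac{90997}{38} \approx 2394.7$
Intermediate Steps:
$f{\left(g \right)} = \frac{1 + g}{-214 + g}$ ($f{\left(g \right)} = \frac{g + \frac{g}{g}}{g - 214} = \frac{g + 1}{-214 + g} = \frac{1 + g}{-214 + g}$)
$t - f{\left(E \right)} = 2390 - \frac{1 + 176}{-214 + 176} = 2390 - \frac{1}{-38} \cdot 177 = 2390 - \left(- \frac{1}{38}\right) 177 = 2390 - - \frac{177}{38} = 2390 + \frac{177}{38} = \frac{90997}{38}$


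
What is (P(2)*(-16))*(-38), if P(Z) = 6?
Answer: 3648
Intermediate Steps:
(P(2)*(-16))*(-38) = (6*(-16))*(-38) = -96*(-38) = 3648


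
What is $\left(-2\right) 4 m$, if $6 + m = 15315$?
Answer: $-122472$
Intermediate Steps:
$m = 15309$ ($m = -6 + 15315 = 15309$)
$\left(-2\right) 4 m = \left(-2\right) 4 \cdot 15309 = \left(-8\right) 15309 = -122472$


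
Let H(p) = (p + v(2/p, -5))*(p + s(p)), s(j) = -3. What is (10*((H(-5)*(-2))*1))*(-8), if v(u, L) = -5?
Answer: 12800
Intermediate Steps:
H(p) = (-5 + p)*(-3 + p) (H(p) = (p - 5)*(p - 3) = (-5 + p)*(-3 + p))
(10*((H(-5)*(-2))*1))*(-8) = (10*(((15 + (-5)**2 - 8*(-5))*(-2))*1))*(-8) = (10*(((15 + 25 + 40)*(-2))*1))*(-8) = (10*((80*(-2))*1))*(-8) = (10*(-160*1))*(-8) = (10*(-160))*(-8) = -1600*(-8) = 12800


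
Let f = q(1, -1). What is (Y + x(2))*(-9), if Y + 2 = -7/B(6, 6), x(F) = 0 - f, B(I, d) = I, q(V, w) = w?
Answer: 39/2 ≈ 19.500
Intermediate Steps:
f = -1
x(F) = 1 (x(F) = 0 - 1*(-1) = 0 + 1 = 1)
Y = -19/6 (Y = -2 - 7/6 = -19/6 ≈ -3.1667)
(Y + x(2))*(-9) = (-19/6 + 1)*(-9) = -13/6*(-9) = 39/2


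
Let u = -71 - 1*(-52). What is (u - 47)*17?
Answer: -1122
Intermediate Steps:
u = -19 (u = -71 + 52 = -19)
(u - 47)*17 = (-19 - 47)*17 = -66*17 = -1122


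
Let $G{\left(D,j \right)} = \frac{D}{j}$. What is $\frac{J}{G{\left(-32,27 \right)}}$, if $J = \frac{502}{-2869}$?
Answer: $\frac{6777}{45904} \approx 0.14763$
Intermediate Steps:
$J = - \frac{502}{2869}$ ($J = 502 \left(- \frac{1}{2869}\right) = - \frac{502}{2869} \approx -0.17497$)
$\frac{J}{G{\left(-32,27 \right)}} = - \frac{502}{2869 \left(- \frac{32}{27}\right)} = \left(- \frac{502}{2869}\right) \left(- \frac{27}{32}\right) = \frac{6777}{45904}$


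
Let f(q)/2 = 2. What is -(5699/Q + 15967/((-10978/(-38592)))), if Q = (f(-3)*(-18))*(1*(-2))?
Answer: -44397571219/790416 ≈ -56170.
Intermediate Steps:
f(q) = 4 (f(q) = 2*2 = 4)
Q = 144 (Q = (4*(-18))*(1*(-2)) = -72*(-2) = 144)
-(5699/Q + 15967/((-10978/(-38592)))) = -(5699/144 + 15967/((-10978/(-38592)))) = -(5699*(1/144) + 15967/((-10978*(-1/38592)))) = -(5699/144 + 15967/(5489/19296)) = -(5699/144 + 15967*(19296/5489)) = -(5699/144 + 308099232/5489) = -1*44397571219/790416 = -44397571219/790416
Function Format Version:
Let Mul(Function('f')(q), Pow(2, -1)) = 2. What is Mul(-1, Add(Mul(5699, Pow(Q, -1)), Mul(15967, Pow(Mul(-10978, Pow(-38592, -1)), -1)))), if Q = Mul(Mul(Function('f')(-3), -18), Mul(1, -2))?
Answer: Rational(-44397571219, 790416) ≈ -56170.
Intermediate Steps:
Function('f')(q) = 4 (Function('f')(q) = Mul(2, 2) = 4)
Q = 144 (Q = Mul(Mul(4, -18), Mul(1, -2)) = Mul(-72, -2) = 144)
Mul(-1, Add(Mul(5699, Pow(Q, -1)), Mul(15967, Pow(Mul(-10978, Pow(-38592, -1)), -1)))) = Mul(-1, Add(Mul(5699, Pow(144, -1)), Mul(15967, Pow(Mul(-10978, Pow(-38592, -1)), -1)))) = Mul(-1, Add(Mul(5699, Rational(1, 144)), Mul(15967, Pow(Mul(-10978, Rational(-1, 38592)), -1)))) = Mul(-1, Add(Rational(5699, 144), Mul(15967, Pow(Rational(5489, 19296), -1)))) = Mul(-1, Add(Rational(5699, 144), Mul(15967, Rational(19296, 5489)))) = Mul(-1, Add(Rational(5699, 144), Rational(308099232, 5489))) = Mul(-1, Rational(44397571219, 790416)) = Rational(-44397571219, 790416)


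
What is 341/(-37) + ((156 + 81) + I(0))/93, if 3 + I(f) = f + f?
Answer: -7685/1147 ≈ -6.7001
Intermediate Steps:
I(f) = -3 + 2*f (I(f) = -3 + (f + f) = -3 + 2*f)
341/(-37) + ((156 + 81) + I(0))/93 = 341/(-37) + ((156 + 81) + (-3 + 2*0))/93 = 341*(-1/37) + (237 + (-3 + 0))*(1/93) = -341/37 + (237 - 3)*(1/93) = -341/37 + 234*(1/93) = -341/37 + 78/31 = -7685/1147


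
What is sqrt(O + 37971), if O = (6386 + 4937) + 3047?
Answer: sqrt(52341) ≈ 228.78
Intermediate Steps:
O = 14370 (O = 11323 + 3047 = 14370)
sqrt(O + 37971) = sqrt(14370 + 37971) = sqrt(52341)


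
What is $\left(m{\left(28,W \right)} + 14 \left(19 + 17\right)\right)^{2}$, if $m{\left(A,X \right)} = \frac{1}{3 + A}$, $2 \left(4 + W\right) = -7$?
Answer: $\frac{244140625}{961} \approx 2.5405 \cdot 10^{5}$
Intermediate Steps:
$W = - \frac{15}{2}$ ($W = -4 + \frac{1}{2} \left(-7\right) = -4 - \frac{7}{2} = - \frac{15}{2} \approx -7.5$)
$\left(m{\left(28,W \right)} + 14 \left(19 + 17\right)\right)^{2} = \left(\frac{1}{3 + 28} + 14 \left(19 + 17\right)\right)^{2} = \left(\frac{1}{31} + 14 \cdot 36\right)^{2} = \left(\frac{1}{31} + 504\right)^{2} = \left(\frac{15625}{31}\right)^{2} = \frac{244140625}{961}$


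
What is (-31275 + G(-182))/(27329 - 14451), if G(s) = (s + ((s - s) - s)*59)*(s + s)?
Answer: -3873659/12878 ≈ -300.80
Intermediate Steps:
G(s) = -116*s**2 (G(s) = (s + (0 - s)*59)*(2*s) = (s - s*59)*(2*s) = (s - 59*s)*(2*s) = (-58*s)*(2*s) = -116*s**2)
(-31275 + G(-182))/(27329 - 14451) = (-31275 - 116*(-182)**2)/(27329 - 14451) = (-31275 - 116*33124)/12878 = (-31275 - 3842384)*(1/12878) = -3873659*1/12878 = -3873659/12878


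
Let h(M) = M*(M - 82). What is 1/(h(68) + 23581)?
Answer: 1/22629 ≈ 4.4191e-5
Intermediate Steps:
h(M) = M*(-82 + M)
1/(h(68) + 23581) = 1/(68*(-82 + 68) + 23581) = 1/(68*(-14) + 23581) = 1/(-952 + 23581) = 1/22629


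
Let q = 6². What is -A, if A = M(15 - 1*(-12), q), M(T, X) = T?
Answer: -27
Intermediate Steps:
q = 36
A = 27 (A = 15 - 1*(-12) = 15 + 12 = 27)
-A = -1*27 = -27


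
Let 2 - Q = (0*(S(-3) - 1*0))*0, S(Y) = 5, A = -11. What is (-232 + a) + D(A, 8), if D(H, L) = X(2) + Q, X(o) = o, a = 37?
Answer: -191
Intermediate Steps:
Q = 2 (Q = 2 - 0*(5 - 1*0)*0 = 2 - 0*(5 + 0)*0 = 2 - 0*5*0 = 2 - 0*0 = 2 - 1*0 = 2 + 0 = 2)
D(H, L) = 4 (D(H, L) = 2 + 2 = 4)
(-232 + a) + D(A, 8) = (-232 + 37) + 4 = -195 + 4 = -191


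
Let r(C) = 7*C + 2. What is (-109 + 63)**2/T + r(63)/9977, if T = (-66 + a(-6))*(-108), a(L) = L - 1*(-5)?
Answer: 6079220/18048393 ≈ 0.33683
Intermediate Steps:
a(L) = 5 + L (a(L) = L + 5 = 5 + L)
r(C) = 2 + 7*C
T = 7236 (T = (-66 + (5 - 6))*(-108) = (-66 - 1)*(-108) = -67*(-108) = 7236)
(-109 + 63)**2/T + r(63)/9977 = (-109 + 63)**2/7236 + (2 + 7*63)/9977 = (-46)**2*(1/7236) + (2 + 441)*(1/9977) = 2116*(1/7236) + 443*(1/9977) = 529/1809 + 443/9977 = 6079220/18048393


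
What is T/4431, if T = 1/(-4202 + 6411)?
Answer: 1/9788079 ≈ 1.0217e-7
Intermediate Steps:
T = 1/2209 ≈ 0.00045269
T/4431 = (1/2209)/4431 = (1/2209)*(1/4431) = 1/9788079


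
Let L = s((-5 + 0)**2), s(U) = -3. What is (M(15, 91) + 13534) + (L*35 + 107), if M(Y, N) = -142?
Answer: 13394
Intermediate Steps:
L = -3
(M(15, 91) + 13534) + (L*35 + 107) = (-142 + 13534) + (-3*35 + 107) = 13392 + (-105 + 107) = 13392 + 2 = 13394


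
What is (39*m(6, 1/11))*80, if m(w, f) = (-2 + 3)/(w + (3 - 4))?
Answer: 624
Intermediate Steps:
m(w, f) = 1/(-1 + w) (m(w, f) = 1/(w - 1) = 1/(-1 + w))
(39*m(6, 1/11))*80 = (39/(-1 + 6))*80 = (39/5)*80 = 624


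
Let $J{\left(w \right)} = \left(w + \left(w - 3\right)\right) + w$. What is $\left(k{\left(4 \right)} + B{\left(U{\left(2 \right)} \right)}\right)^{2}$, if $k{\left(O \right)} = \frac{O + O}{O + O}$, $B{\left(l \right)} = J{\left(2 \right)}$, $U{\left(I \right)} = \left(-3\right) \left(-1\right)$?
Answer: $16$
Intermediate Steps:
$U{\left(I \right)} = 3$
$J{\left(w \right)} = -3 + 3 w$ ($J{\left(w \right)} = \left(w + \left(w - 3\right)\right) + w = \left(w + \left(-3 + w\right)\right) + w = \left(-3 + 2 w\right) + w = -3 + 3 w$)
$B{\left(l \right)} = 3$ ($B{\left(l \right)} = -3 + 3 \cdot 2 = -3 + 6 = 3$)
$k{\left(O \right)} = 1$ ($k{\left(O \right)} = \frac{2 O}{2 O} = 2 O \frac{1}{2 O} = 1$)
$\left(k{\left(4 \right)} + B{\left(U{\left(2 \right)} \right)}\right)^{2} = \left(1 + 3\right)^{2} = 4^{2} = 16$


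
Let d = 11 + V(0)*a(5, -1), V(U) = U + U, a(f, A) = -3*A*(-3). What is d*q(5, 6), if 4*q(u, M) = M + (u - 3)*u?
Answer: 44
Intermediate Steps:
a(f, A) = 9*A
q(u, M) = M/4 + u*(-3 + u)/4 (q(u, M) = (M + (u - 3)*u)/4 = (M + (-3 + u)*u)/4 = (M + u*(-3 + u))/4 = M/4 + u*(-3 + u)/4)
V(U) = 2*U
d = 11 (d = 11 + (2*0)*(9*(-1)) = 11 + 0*(-9) = 11 + 0 = 11)
d*q(5, 6) = 11*(-3/4*5 + (1/4)*6 + (1/4)*5**2) = 11*(-15/4 + 3/2 + (1/4)*25) = 11*(-15/4 + 3/2 + 25/4) = 11*4 = 44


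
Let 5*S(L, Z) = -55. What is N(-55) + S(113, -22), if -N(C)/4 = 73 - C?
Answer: -523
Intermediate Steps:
N(C) = -292 + 4*C (N(C) = -4*(73 - C) = -292 + 4*C)
S(L, Z) = -11 (S(L, Z) = (⅕)*(-55) = -11)
N(-55) + S(113, -22) = (-292 + 4*(-55)) - 11 = (-292 - 220) - 11 = -512 - 11 = -523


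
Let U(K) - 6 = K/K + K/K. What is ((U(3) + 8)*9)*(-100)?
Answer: -14400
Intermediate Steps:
U(K) = 8 (U(K) = 6 + (K/K + K/K) = 6 + (1 + 1) = 6 + 2 = 8)
((U(3) + 8)*9)*(-100) = ((8 + 8)*9)*(-100) = (16*9)*(-100) = 144*(-100) = -14400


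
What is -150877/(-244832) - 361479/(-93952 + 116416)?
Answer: -886586725/57290688 ≈ -15.475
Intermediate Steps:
-150877/(-244832) - 361479/(-93952 + 116416) = -150877*(-1/244832) - 361479/22464 = 150877/244832 - 361479*1/22464 = 150877/244832 - 120493/7488 = -886586725/57290688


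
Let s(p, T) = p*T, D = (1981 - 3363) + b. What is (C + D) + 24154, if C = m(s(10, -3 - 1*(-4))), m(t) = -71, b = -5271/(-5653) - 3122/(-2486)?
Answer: 159528016165/7026679 ≈ 22703.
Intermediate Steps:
b = 15376186/7026679 (b = -5271*(-1/5653) - 3122*(-1/2486) = 5271/5653 + 1561/1243 = 15376186/7026679 ≈ 2.1883)
D = -9695494192/7026679 (D = (1981 - 3363) + 15376186/7026679 = -1382 + 15376186/7026679 = -9695494192/7026679 ≈ -1379.8)
s(p, T) = T*p
C = -71
(C + D) + 24154 = (-71 - 9695494192/7026679) + 24154 = -10194388401/7026679 + 24154 = 159528016165/7026679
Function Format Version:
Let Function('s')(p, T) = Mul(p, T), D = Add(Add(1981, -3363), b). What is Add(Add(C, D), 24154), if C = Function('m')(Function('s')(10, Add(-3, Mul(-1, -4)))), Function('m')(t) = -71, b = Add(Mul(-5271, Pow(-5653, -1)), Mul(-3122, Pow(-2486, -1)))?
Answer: Rational(159528016165, 7026679) ≈ 22703.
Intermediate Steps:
b = Rational(15376186, 7026679) (b = Add(Mul(-5271, Rational(-1, 5653)), Mul(-3122, Rational(-1, 2486))) = Add(Rational(5271, 5653), Rational(1561, 1243)) = Rational(15376186, 7026679) ≈ 2.1883)
D = Rational(-9695494192, 7026679) (D = Add(Add(1981, -3363), Rational(15376186, 7026679)) = Add(-1382, Rational(15376186, 7026679)) = Rational(-9695494192, 7026679) ≈ -1379.8)
Function('s')(p, T) = Mul(T, p)
C = -71
Add(Add(C, D), 24154) = Add(Add(-71, Rational(-9695494192, 7026679)), 24154) = Add(Rational(-10194388401, 7026679), 24154) = Rational(159528016165, 7026679)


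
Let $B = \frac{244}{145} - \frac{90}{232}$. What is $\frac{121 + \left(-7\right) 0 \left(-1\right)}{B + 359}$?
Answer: $\frac{70180}{208971} \approx 0.33584$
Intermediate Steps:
$B = \frac{751}{580}$ ($B = 244 \cdot \frac{1}{145} - \frac{45}{116} = \frac{244}{145} - \frac{45}{116} = \frac{751}{580} \approx 1.2948$)
$\frac{121 + \left(-7\right) 0 \left(-1\right)}{B + 359} = \frac{121 + \left(-7\right) 0 \left(-1\right)}{\frac{751}{580} + 359} = \frac{121 + 0 \left(-1\right)}{\frac{208971}{580}} = \left(121 + 0\right) \frac{580}{208971} = 121 \cdot \frac{580}{208971} = \frac{70180}{208971}$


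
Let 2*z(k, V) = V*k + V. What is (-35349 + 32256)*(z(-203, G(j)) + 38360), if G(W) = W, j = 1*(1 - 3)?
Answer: -119272266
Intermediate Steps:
j = -2 (j = 1*(-2) = -2)
z(k, V) = V/2 + V*k/2 (z(k, V) = (V*k + V)/2 = (V + V*k)/2 = V/2 + V*k/2)
(-35349 + 32256)*(z(-203, G(j)) + 38360) = (-35349 + 32256)*((½)*(-2)*(1 - 203) + 38360) = -3093*((½)*(-2)*(-202) + 38360) = -3093*(202 + 38360) = -3093*38562 = -119272266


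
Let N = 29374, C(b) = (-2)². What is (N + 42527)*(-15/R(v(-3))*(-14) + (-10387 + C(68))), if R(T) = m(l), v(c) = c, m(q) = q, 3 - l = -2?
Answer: -743528241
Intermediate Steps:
l = 5 (l = 3 - 1*(-2) = 3 + 2 = 5)
C(b) = 4
R(T) = 5
(N + 42527)*(-15/R(v(-3))*(-14) + (-10387 + C(68))) = (29374 + 42527)*(-15/5*(-14) + (-10387 + 4)) = 71901*(-15*⅕*(-14) - 10383) = 71901*(-3*(-14) - 10383) = 71901*(42 - 10383) = 71901*(-10341) = -743528241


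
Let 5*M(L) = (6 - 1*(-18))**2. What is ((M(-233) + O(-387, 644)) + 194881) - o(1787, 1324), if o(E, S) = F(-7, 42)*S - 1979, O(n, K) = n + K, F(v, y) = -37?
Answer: 1231101/5 ≈ 2.4622e+5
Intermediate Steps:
M(L) = 576/5 (M(L) = (6 - 1*(-18))**2/5 = (6 + 18)**2/5 = (1/5)*24**2 = (1/5)*576 = 576/5)
O(n, K) = K + n
o(E, S) = -1979 - 37*S (o(E, S) = -37*S - 1979 = -1979 - 37*S)
((M(-233) + O(-387, 644)) + 194881) - o(1787, 1324) = ((576/5 + (644 - 387)) + 194881) - (-1979 - 37*1324) = ((576/5 + 257) + 194881) - (-1979 - 48988) = (1861/5 + 194881) - 1*(-50967) = 976266/5 + 50967 = 1231101/5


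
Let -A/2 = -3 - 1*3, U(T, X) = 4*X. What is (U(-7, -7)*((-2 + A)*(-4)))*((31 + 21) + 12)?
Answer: 71680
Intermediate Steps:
A = 12 (A = -2*(-3 - 1*3) = -2*(-3 - 3) = -2*(-6) = 12)
(U(-7, -7)*((-2 + A)*(-4)))*((31 + 21) + 12) = ((4*(-7))*((-2 + 12)*(-4)))*((31 + 21) + 12) = (-280*(-4))*(52 + 12) = -28*(-40)*64 = 1120*64 = 71680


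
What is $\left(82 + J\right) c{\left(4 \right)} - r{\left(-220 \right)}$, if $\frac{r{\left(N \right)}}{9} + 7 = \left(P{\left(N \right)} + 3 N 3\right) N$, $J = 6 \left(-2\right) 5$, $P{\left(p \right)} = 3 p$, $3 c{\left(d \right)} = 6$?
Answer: $-5227093$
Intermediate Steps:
$c{\left(d \right)} = 2$ ($c{\left(d \right)} = \frac{1}{3} \cdot 6 = 2$)
$J = -60$ ($J = \left(-12\right) 5 = -60$)
$r{\left(N \right)} = -63 + 108 N^{2}$ ($r{\left(N \right)} = -63 + 9 \left(3 N + 3 N 3\right) N = -63 + 9 \left(3 N + 9 N\right) N = -63 + 9 \cdot 12 N N = -63 + 9 \cdot 12 N^{2} = -63 + 108 N^{2}$)
$\left(82 + J\right) c{\left(4 \right)} - r{\left(-220 \right)} = \left(82 - 60\right) 2 - \left(-63 + 108 \left(-220\right)^{2}\right) = 22 \cdot 2 - \left(-63 + 108 \cdot 48400\right) = 44 - \left(-63 + 5227200\right) = 44 - 5227137 = -5227093$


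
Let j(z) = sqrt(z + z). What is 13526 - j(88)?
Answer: 13526 - 4*sqrt(11) ≈ 13513.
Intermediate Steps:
j(z) = sqrt(2)*sqrt(z) (j(z) = sqrt(2*z) = sqrt(2)*sqrt(z))
13526 - j(88) = 13526 - sqrt(2)*sqrt(88) = 13526 - sqrt(2)*2*sqrt(22) = 13526 - 4*sqrt(11)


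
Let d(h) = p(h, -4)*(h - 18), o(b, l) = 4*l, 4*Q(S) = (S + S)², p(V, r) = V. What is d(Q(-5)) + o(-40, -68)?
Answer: -97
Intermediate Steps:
Q(S) = S² (Q(S) = (S + S)²/4 = (2*S)²/4 = (4*S²)/4 = S²)
d(h) = h*(-18 + h) (d(h) = h*(h - 18) = h*(-18 + h))
d(Q(-5)) + o(-40, -68) = (-5)²*(-18 + (-5)²) + 4*(-68) = 25*(-18 + 25) - 272 = 25*7 - 272 = 175 - 272 = -97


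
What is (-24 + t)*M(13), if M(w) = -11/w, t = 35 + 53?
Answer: -704/13 ≈ -54.154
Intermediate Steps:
t = 88
(-24 + t)*M(13) = (-24 + 88)*(-11/13) = 64*(-11*1/13) = 64*(-11/13) = -704/13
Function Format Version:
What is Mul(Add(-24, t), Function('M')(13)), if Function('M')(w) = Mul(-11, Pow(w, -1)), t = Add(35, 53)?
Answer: Rational(-704, 13) ≈ -54.154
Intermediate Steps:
t = 88
Mul(Add(-24, t), Function('M')(13)) = Mul(Add(-24, 88), Mul(-11, Pow(13, -1))) = Mul(64, Mul(-11, Rational(1, 13))) = Mul(64, Rational(-11, 13)) = Rational(-704, 13)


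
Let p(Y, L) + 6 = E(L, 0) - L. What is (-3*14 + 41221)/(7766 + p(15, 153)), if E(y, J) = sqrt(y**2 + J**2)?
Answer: 41179/7760 ≈ 5.3066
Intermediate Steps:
E(y, J) = sqrt(J**2 + y**2)
p(Y, L) = -6 + sqrt(L**2) - L (p(Y, L) = -6 + (sqrt(0**2 + L**2) - L) = -6 + (sqrt(0 + L**2) - L) = -6 + (sqrt(L**2) - L) = -6 + sqrt(L**2) - L)
(-3*14 + 41221)/(7766 + p(15, 153)) = (-3*14 + 41221)/(7766 + (-6 + sqrt(153**2) - 1*153)) = (-42 + 41221)/(7766 + (-6 + sqrt(23409) - 153)) = 41179/(7766 + (-6 + 153 - 153)) = 41179/(7766 - 6) = 41179/7760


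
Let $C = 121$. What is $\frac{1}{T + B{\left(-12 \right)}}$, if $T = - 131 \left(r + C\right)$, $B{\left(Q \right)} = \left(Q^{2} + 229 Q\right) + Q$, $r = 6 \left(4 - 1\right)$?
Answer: $- \frac{1}{20825} \approx -4.8019 \cdot 10^{-5}$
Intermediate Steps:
$r = 18$ ($r = 6 \cdot 3 = 18$)
$B{\left(Q \right)} = Q^{2} + 230 Q$
$T = -18209$ ($T = - 131 \left(18 + 121\right) = \left(-131\right) 139 = -18209$)
$\frac{1}{T + B{\left(-12 \right)}} = \frac{1}{-18209 - 12 \left(230 - 12\right)} = \frac{1}{-18209 - 2616} = \frac{1}{-20825} = - \frac{1}{20825}$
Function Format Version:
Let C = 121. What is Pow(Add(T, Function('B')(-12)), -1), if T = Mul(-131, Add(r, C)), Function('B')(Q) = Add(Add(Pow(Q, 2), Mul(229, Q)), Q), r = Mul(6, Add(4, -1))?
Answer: Rational(-1, 20825) ≈ -4.8019e-5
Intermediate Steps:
r = 18 (r = Mul(6, 3) = 18)
Function('B')(Q) = Add(Pow(Q, 2), Mul(230, Q))
T = -18209 (T = Mul(-131, Add(18, 121)) = Mul(-131, 139) = -18209)
Pow(Add(T, Function('B')(-12)), -1) = Pow(Add(-18209, Mul(-12, Add(230, -12))), -1) = Pow(Add(-18209, Mul(-12, 218)), -1) = Pow(Add(-18209, -2616), -1) = Pow(-20825, -1) = Rational(-1, 20825)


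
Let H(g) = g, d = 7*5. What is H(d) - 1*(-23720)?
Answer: 23755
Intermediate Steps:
d = 35
H(d) - 1*(-23720) = 35 - 1*(-23720) = 35 + 23720 = 23755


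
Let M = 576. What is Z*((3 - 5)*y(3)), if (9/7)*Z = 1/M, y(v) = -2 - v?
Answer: 35/2592 ≈ 0.013503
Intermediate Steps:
Z = 7/5184 (Z = (7/9)/576 = (7/9)*(1/576) = 7/5184 ≈ 0.0013503)
Z*((3 - 5)*y(3)) = 7*((3 - 5)*(-2 - 1*3))/5184 = 7*(-2*(-2 - 3))/5184 = 7*(-2*(-5))/5184 = (7/5184)*10 = 35/2592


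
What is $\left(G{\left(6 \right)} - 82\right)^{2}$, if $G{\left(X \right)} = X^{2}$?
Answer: $2116$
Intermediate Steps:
$\left(G{\left(6 \right)} - 82\right)^{2} = \left(6^{2} - 82\right)^{2} = \left(36 - 82\right)^{2} = \left(-46\right)^{2} = 2116$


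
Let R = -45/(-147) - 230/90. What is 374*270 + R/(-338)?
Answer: 7525938916/74529 ≈ 1.0098e+5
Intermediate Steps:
R = -992/441 (R = -45*(-1/147) - 230*1/90 = 15/49 - 23/9 = -992/441 ≈ -2.2494)
374*270 + R/(-338) = 374*270 - 992/441/(-338) = 100980 - 992/441*(-1/338) = 100980 + 496/74529 = 7525938916/74529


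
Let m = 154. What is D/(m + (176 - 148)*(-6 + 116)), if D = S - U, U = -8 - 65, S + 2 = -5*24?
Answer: -1/66 ≈ -0.015152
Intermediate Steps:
S = -122 (S = -2 - 5*24 = -2 - 120 = -122)
U = -73
D = -49 (D = -122 - 1*(-73) = -122 + 73 = -49)
D/(m + (176 - 148)*(-6 + 116)) = -49/(154 + (176 - 148)*(-6 + 116)) = -49/(154 + 28*110) = -49/(154 + 3080) = -49/3234 = -49*1/3234 = -1/66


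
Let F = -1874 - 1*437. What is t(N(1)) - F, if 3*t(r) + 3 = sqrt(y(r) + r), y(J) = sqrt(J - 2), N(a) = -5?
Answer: 2310 + sqrt(-5 + I*sqrt(7))/3 ≈ 2310.2 + 0.76945*I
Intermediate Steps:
F = -2311 (F = -1874 - 437 = -2311)
y(J) = sqrt(-2 + J)
t(r) = -1 + sqrt(r + sqrt(-2 + r))/3 (t(r) = -1 + sqrt(sqrt(-2 + r) + r)/3 = -1 + sqrt(r + sqrt(-2 + r))/3)
t(N(1)) - F = (-1 + sqrt(-5 + sqrt(-2 - 5))/3) - 1*(-2311) = (-1 + sqrt(-5 + sqrt(-7))/3) + 2311 = (-1 + sqrt(-5 + I*sqrt(7))/3) + 2311 = 2310 + sqrt(-5 + I*sqrt(7))/3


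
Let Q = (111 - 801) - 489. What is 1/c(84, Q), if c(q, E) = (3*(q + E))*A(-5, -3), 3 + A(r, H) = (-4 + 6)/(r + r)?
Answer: 1/10512 ≈ 9.5129e-5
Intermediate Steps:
A(r, H) = -3 + 1/r (A(r, H) = -3 + (-4 + 6)/(r + r) = -3 + 2/((2*r)) = -3 + 2*(1/(2*r)) = -3 + 1/r)
Q = -1179 (Q = -690 - 489 = -1179)
c(q, E) = -48*E/5 - 48*q/5 (c(q, E) = (3*(q + E))*(-3 + 1/(-5)) = (3*(E + q))*(-3 - ⅕) = (3*E + 3*q)*(-16/5) = -48*E/5 - 48*q/5)
1/c(84, Q) = 1/(-48/5*(-1179) - 48/5*84) = 1/(56592/5 - 4032/5) = 1/10512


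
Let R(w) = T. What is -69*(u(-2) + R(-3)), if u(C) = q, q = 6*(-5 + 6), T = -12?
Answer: 414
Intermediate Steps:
R(w) = -12
q = 6 (q = 6*1 = 6)
u(C) = 6
-69*(u(-2) + R(-3)) = -69*(6 - 12) = -69*(-6) = 414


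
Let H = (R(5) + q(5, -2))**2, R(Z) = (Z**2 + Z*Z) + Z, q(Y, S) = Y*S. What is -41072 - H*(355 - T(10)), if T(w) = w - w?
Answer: -759947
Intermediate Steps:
T(w) = 0
q(Y, S) = S*Y
R(Z) = Z + 2*Z**2 (R(Z) = (Z**2 + Z**2) + Z = 2*Z**2 + Z = Z + 2*Z**2)
H = 2025 (H = (5*(1 + 2*5) - 2*5)**2 = (5*(1 + 10) - 10)**2 = (5*11 - 10)**2 = (55 - 10)**2 = 45**2 = 2025)
-41072 - H*(355 - T(10)) = -41072 - 2025*(355 - 1*0) = -41072 - 2025*(355 + 0) = -41072 - 2025*355 = -41072 - 1*718875 = -41072 - 718875 = -759947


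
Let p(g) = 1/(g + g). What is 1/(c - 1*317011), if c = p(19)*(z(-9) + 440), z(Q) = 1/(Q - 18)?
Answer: -1026/325241407 ≈ -3.1546e-6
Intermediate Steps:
z(Q) = 1/(-18 + Q)
p(g) = 1/(2*g)
c = 11879/1026 (c = ((½)/19)*(1/(-18 - 9) + 440) = ((½)*(1/19))*(1/(-27) + 440) = (-1/27 + 440)/38 = (1/38)*(11879/27) = 11879/1026 ≈ 11.578)
1/(c - 1*317011) = 1/(11879/1026 - 1*317011) = 1/(11879/1026 - 317011) = 1/(-325241407/1026) = -1026/325241407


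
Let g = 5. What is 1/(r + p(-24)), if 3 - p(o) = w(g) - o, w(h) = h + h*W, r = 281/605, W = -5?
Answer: -605/324 ≈ -1.8673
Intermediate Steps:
r = 281/605 (r = 281*(1/605) = 281/605 ≈ 0.46446)
w(h) = -4*h (w(h) = h + h*(-5) = h - 5*h = -4*h)
p(o) = 23 + o (p(o) = 3 - (-4*5 - o) = 3 - (-20 - o) = 3 + (20 + o) = 23 + o)
1/(r + p(-24)) = 1/(281/605 + (23 - 24)) = 1/(281/605 - 1) = 1/(-324/605) = -605/324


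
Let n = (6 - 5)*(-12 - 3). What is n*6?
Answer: -90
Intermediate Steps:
n = -15 (n = 1*(-15) = -15)
n*6 = -15*6 = -90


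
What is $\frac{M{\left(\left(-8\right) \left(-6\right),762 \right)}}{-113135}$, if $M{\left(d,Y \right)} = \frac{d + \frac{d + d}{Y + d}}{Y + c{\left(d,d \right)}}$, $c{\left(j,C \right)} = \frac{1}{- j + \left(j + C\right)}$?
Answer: $- \frac{103936}{186216250275} \approx -5.5815 \cdot 10^{-7}$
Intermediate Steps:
$c{\left(j,C \right)} = \frac{1}{C}$ ($c{\left(j,C \right)} = \frac{1}{- j + \left(C + j\right)} = \frac{1}{C}$)
$M{\left(d,Y \right)} = \frac{d + \frac{2 d}{Y + d}}{Y + \frac{1}{d}}$ ($M{\left(d,Y \right)} = \frac{d + \frac{d + d}{Y + d}}{Y + \frac{1}{d}} = \frac{d + \frac{2 d}{Y + d}}{Y + \frac{1}{d}}$)
$\frac{M{\left(\left(-8\right) \left(-6\right),762 \right)}}{-113135} = \frac{\left(\left(-8\right) \left(-6\right)\right)^{2} \frac{1}{762 + \left(-8\right) \left(-6\right) \left(1 + 762^{2} + 762 \left(\left(-8\right) \left(-6\right)\right)\right)} \left(2 + 762 - -48\right)}{-113135} = \frac{48^{2} \left(2 + 762 + 48\right)}{762 + 48 \left(1 + 580644 + 762 \cdot 48\right)} \left(- \frac{1}{113135}\right) = 2304 \frac{1}{762 + 48 \left(1 + 580644 + 36576\right)} 812 \left(- \frac{1}{113135}\right) = 2304 \frac{1}{762 + 48 \cdot 617221} \cdot 812 \left(- \frac{1}{113135}\right) = 2304 \frac{1}{762 + 29626608} \cdot 812 \left(- \frac{1}{113135}\right) = 2304 \cdot \frac{1}{29627370} \cdot 812 \left(- \frac{1}{113135}\right) = \frac{103936}{1645965} \left(- \frac{1}{113135}\right) = - \frac{103936}{186216250275}$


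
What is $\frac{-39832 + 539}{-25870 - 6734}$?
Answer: $\frac{39293}{32604} \approx 1.2052$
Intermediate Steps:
$\frac{-39832 + 539}{-25870 - 6734} = - \frac{39293}{-32604} = \left(-39293\right) \left(- \frac{1}{32604}\right) = \frac{39293}{32604}$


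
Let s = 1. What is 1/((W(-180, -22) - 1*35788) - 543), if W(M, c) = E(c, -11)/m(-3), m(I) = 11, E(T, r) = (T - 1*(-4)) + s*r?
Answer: -11/399670 ≈ -2.7523e-5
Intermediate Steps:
E(T, r) = 4 + T + r (E(T, r) = (T - 1*(-4)) + 1*r = (T + 4) + r = (4 + T) + r = 4 + T + r)
W(M, c) = -7/11 + c/11 (W(M, c) = (4 + c - 11)/11 = (-7 + c)*(1/11) = -7/11 + c/11)
1/((W(-180, -22) - 1*35788) - 543) = 1/(((-7/11 + (1/11)*(-22)) - 1*35788) - 543) = 1/(((-7/11 - 2) - 35788) - 543) = 1/((-29/11 - 35788) - 543) = 1/(-393697/11 - 543) = 1/(-399670/11) = -11/399670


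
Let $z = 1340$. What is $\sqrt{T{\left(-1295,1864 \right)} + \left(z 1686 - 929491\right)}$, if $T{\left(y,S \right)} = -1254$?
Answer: $\sqrt{1328495} \approx 1152.6$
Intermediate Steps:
$\sqrt{T{\left(-1295,1864 \right)} + \left(z 1686 - 929491\right)} = \sqrt{-1254 + \left(1340 \cdot 1686 - 929491\right)} = \sqrt{-1254 + \left(2259240 - 929491\right)} = \sqrt{-1254 + 1329749} = \sqrt{1328495}$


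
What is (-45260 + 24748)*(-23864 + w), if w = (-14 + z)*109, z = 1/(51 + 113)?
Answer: 21352227928/41 ≈ 5.2079e+8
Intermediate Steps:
z = 1/164 ≈ 0.0060976
w = -250155/164 (w = (-14 + 1/164)*109 = -2295/164*109 = -250155/164 ≈ -1525.3)
(-45260 + 24748)*(-23864 + w) = (-45260 + 24748)*(-23864 - 250155/164) = -20512*(-4163851/164) = 21352227928/41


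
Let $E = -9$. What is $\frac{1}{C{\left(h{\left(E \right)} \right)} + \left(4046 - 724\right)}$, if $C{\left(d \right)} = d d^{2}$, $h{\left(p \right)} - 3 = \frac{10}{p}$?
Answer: $\frac{729}{2426651} \approx 0.00030041$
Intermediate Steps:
$h{\left(p \right)} = 3 + \frac{10}{p}$
$C{\left(d \right)} = d^{3}$
$\frac{1}{C{\left(h{\left(E \right)} \right)} + \left(4046 - 724\right)} = \frac{1}{\left(3 + \frac{10}{-9}\right)^{3} + \left(4046 - 724\right)} = \frac{1}{\left(3 + 10 \left(- \frac{1}{9}\right)\right)^{3} + \left(4046 - 724\right)} = \frac{1}{\left(3 - \frac{10}{9}\right)^{3} + 3322} = \frac{1}{\left(\frac{17}{9}\right)^{3} + 3322} = \frac{1}{\frac{4913}{729} + 3322} = \frac{1}{\frac{2426651}{729}} = \frac{729}{2426651}$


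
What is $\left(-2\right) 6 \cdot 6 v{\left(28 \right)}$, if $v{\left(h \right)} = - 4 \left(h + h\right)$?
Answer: $16128$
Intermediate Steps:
$v{\left(h \right)} = - 8 h$ ($v{\left(h \right)} = - 4 \cdot 2 h = - 8 h$)
$\left(-2\right) 6 \cdot 6 v{\left(28 \right)} = \left(-2\right) 6 \cdot 6 \left(\left(-8\right) 28\right) = \left(-12\right) 6 \left(-224\right) = \left(-72\right) \left(-224\right) = 16128$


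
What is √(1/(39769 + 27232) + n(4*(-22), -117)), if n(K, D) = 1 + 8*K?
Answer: I*√3155861135702/67001 ≈ 26.514*I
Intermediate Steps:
√(1/(39769 + 27232) + n(4*(-22), -117)) = √(1/(39769 + 27232) + (1 + 8*(4*(-22)))) = √(1/67001 + (1 + 8*(-88))) = √(1/67001 + (1 - 704)) = √(1/67001 - 703) = √(-47101702/67001) = I*√3155861135702/67001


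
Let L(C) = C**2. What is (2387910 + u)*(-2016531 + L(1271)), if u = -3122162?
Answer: 294501134680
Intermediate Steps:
(2387910 + u)*(-2016531 + L(1271)) = (2387910 - 3122162)*(-2016531 + 1271**2) = -734252*(-2016531 + 1615441) = -734252*(-401090) = 294501134680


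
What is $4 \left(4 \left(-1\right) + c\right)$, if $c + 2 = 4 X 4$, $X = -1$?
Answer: $-88$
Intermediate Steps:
$c = -18$ ($c = -2 + 4 \left(-1\right) 4 = -2 - 16 = -18$)
$4 \left(4 \left(-1\right) + c\right) = 4 \left(4 \left(-1\right) - 18\right) = 4 \left(-4 - 18\right) = 4 \left(-22\right) = -88$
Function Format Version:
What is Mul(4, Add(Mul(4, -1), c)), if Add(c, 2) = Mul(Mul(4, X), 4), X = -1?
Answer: -88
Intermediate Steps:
c = -18 (c = Add(-2, Mul(Mul(4, -1), 4)) = Add(-2, Mul(-4, 4)) = Add(-2, -16) = -18)
Mul(4, Add(Mul(4, -1), c)) = Mul(4, Add(Mul(4, -1), -18)) = Mul(4, Add(-4, -18)) = Mul(4, -22) = -88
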